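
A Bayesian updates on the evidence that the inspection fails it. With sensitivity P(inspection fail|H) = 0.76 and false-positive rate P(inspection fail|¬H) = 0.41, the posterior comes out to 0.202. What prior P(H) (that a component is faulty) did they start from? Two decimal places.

P(H) = 0.12

Bayes' rule in odds form gives O(H|E) = O(H)·[P(E|H)/P(E|¬H)], hence O(H) = O(H|E)/LR.
Posterior odds = 0.202/(1−0.202) = 0.2531. LR = 0.76/0.41 = 1.8537.
Prior odds = 0.2531/1.8537 = 0.1365, so P(H) = 0.1365/(1+0.1365) ≈ 0.12.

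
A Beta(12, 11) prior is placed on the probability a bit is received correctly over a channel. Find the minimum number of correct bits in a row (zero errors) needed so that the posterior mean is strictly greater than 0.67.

After k correct bits and 0 errors the posterior is Beta(12+k, 11), with mean (12+k)/(12+11+k).
Set (12+k)/(23+k) > 0.67 and solve: k > (0.67·23 − 12)/(1 − 0.67) = 10.333.
The smallest integer exceeding 10.333 is 11.

k = 11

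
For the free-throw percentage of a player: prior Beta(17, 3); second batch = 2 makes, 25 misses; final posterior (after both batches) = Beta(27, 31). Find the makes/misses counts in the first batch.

8 makes and 3 misses

Because Beta–binomial updating is additive in the counts, the combined data contributed (α_post−α_prior, β_post−β_prior) successes and failures.
Total across both batches: 27−17=10 makes, 31−3=28 misses.
Subtract the second batch: 10−2=8 makes and 28−25=3 misses.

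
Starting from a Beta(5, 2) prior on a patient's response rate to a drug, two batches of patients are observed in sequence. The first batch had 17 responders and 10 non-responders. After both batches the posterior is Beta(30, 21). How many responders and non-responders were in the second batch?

Because Beta–binomial updating is additive in the counts, the combined data contributed (α_post−α_prior, β_post−β_prior) successes and failures.
Total across both batches: 30−5=25 responders, 21−2=19 non-responders.
Subtract the first batch: 25−17=8 responders and 19−10=9 non-responders.

8 responders and 9 non-responders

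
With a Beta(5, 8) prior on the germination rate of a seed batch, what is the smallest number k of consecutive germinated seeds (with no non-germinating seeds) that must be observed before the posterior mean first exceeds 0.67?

After k germinated seeds and 0 non-germinating seeds the posterior is Beta(5+k, 8), with mean (5+k)/(5+8+k).
Set (5+k)/(13+k) > 0.67 and solve: k > (0.67·13 − 5)/(1 − 0.67) = 11.242.
The smallest integer exceeding 11.242 is 12.

k = 12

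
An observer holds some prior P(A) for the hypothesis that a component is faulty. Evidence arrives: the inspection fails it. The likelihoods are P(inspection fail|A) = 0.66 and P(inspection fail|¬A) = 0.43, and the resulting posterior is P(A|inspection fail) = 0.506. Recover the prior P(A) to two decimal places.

P(A) = 0.40

Bayes' rule in odds form gives O(A|E) = O(A)·[P(E|A)/P(E|¬A)], hence O(A) = O(A|E)/LR.
Posterior odds = 0.506/(1−0.506) = 1.0243. LR = 0.66/0.43 = 1.5349.
Prior odds = 1.0243/1.5349 = 0.6673, so P(A) = 0.6673/(1+0.6673) ≈ 0.40.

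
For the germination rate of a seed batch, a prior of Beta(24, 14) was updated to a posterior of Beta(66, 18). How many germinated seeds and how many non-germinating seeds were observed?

42 germinated seeds and 4 non-germinating seeds

Under Beta–binomial conjugacy the posterior parameters are (a+s, b+f).
So s = 66 − 24 = 42 and f = 18 − 14 = 4.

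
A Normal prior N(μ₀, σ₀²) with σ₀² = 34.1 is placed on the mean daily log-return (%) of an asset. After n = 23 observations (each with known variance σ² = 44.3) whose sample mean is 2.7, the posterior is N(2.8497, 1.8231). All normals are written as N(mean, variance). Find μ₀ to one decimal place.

The posterior mean is a precision-weighted average: μ_n = (τ₀μ₀ + τ_data·x̄)/(τ₀+τ_data), with τ₀=1/σ₀² and τ_data=n/σ².
Here τ₀ = 1/34.1 = 0.029326 and τ_data = 23/44.3 = 0.519187, so τ_n = 0.548513.
Rearranging for μ₀: μ₀ = (μ_n·τ_n − τ_data·x̄)/τ₀ = (2.8497·0.548513 − 0.519187·2.7) / 0.029326 = 0.161293/0.029326 ≈ 5.5.

μ₀ = 5.5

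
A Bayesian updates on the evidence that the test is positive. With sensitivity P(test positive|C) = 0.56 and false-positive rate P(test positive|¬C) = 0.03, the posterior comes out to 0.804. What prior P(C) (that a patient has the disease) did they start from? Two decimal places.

P(C) = 0.18

Bayes' rule in odds form gives O(C|E) = O(C)·[P(E|C)/P(E|¬C)], hence O(C) = O(C|E)/LR.
Posterior odds = 0.804/(1−0.804) = 4.1020. LR = 0.56/0.03 = 18.6667.
Prior odds = 4.1020/18.6667 = 0.2197, so P(C) = 0.2197/(1+0.2197) ≈ 0.18.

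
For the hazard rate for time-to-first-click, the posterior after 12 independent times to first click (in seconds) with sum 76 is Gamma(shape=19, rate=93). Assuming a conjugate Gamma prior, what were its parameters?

Gamma(shape=7, rate=17)

For an exponential likelihood with a Gamma(α, β) prior on the rate, n observations with total T give posterior Gamma(α+n, β+T).
So α = 19 − 12 = 7 and β = 93 − 76 = 17.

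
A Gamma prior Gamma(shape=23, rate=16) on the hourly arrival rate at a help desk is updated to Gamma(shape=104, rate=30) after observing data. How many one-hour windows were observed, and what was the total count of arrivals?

n = 14 one-hour windows with total 81 arrivals

A Gamma(α, β) prior (rate parametrization) on a Poisson rate with n observations summing to S gives posterior Gamma(α+S, β+n).
Matching: Σxᵢ = 104 − 23 = 81 and n = 30 − 16 = 14.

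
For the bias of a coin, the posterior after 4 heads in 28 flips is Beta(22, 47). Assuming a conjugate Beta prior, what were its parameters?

Beta(18, 23)

A Beta(a, b) prior with s successes and f failures in binomial data gives a Beta(a+s, b+f) posterior.
Subtract the data counts: 22−4=18, 47−24=23.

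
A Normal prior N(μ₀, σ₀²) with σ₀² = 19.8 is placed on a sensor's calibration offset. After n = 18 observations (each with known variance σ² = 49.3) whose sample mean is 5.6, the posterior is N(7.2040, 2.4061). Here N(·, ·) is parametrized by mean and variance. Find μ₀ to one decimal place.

The posterior mean is a precision-weighted average: μ_n = (τ₀μ₀ + τ_data·x̄)/(τ₀+τ_data), with τ₀=1/σ₀² and τ_data=n/σ².
Here τ₀ = 1/19.8 = 0.050505 and τ_data = 18/49.3 = 0.365112, so τ_n = 0.415617.
Rearranging for μ₀: μ₀ = (μ_n·τ_n − τ_data·x̄)/τ₀ = (7.2040·0.415617 − 0.365112·5.6) / 0.050505 = 0.949478/0.050505 ≈ 18.8.

μ₀ = 18.8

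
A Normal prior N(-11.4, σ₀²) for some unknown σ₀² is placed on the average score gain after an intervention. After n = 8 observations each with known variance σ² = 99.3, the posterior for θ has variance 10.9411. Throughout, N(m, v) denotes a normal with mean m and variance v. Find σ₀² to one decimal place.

For the Normal–Normal model with known σ², precisions add: τ_n = τ₀ + n/σ².
So 1/σ₀² = 1/10.9411 − 8/99.3 = 0.091398 − 0.080564 = 0.010834.
Hence σ₀² = 1/0.010834 ≈ 92.3.

σ₀² = 92.3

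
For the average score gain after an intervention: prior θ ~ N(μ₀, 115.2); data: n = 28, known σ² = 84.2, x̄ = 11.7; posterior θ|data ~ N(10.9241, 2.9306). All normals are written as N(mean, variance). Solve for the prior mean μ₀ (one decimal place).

With known observation variance, the Normal–Normal posterior has precision τ_n = τ₀ + n/σ² and mean μ_n = (τ₀μ₀ + (n/σ²)x̄)/τ_n.
Here τ₀ = 1/115.2 = 0.008681 and τ_data = 28/84.2 = 0.332542, so τ_n = 0.341223.
Rearranging for μ₀: μ₀ = (μ_n·τ_n − τ_data·x̄)/τ₀ = (10.9241·0.341223 − 0.332542·11.7) / 0.008681 = -0.163187/0.008681 ≈ -18.8.

μ₀ = -18.8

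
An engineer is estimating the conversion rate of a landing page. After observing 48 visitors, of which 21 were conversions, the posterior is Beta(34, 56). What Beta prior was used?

Beta is conjugate to the binomial likelihood: posterior = Beta(a+s, b+f).
Subtract the data counts: 34−21=13, 56−27=29.

Beta(13, 29)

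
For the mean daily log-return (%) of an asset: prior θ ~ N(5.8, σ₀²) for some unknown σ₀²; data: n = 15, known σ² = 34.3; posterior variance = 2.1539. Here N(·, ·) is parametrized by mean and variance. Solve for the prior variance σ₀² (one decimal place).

For the Normal–Normal model with known σ², precisions add: τ_n = τ₀ + n/σ².
So 1/σ₀² = 1/2.1539 − 15/34.3 = 0.464274 − 0.437318 = 0.026956.
Hence σ₀² = 1/0.026956 ≈ 37.1.

σ₀² = 37.1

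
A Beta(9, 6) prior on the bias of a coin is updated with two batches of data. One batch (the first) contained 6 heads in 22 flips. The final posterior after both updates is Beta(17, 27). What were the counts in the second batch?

2 heads and 5 tails

Because Beta–binomial updating is additive in the counts, the combined data contributed (α_post−α_prior, β_post−β_prior) successes and failures.
Total across both batches: 17−9=8 heads, 27−6=21 tails.
Subtract the first batch: 8−6=2 heads and 21−16=5 tails.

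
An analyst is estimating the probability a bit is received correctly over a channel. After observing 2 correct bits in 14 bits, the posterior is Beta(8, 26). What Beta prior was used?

Beta(6, 14)

Beta is conjugate to the binomial likelihood: posterior = Beta(a+s, b+f).
So a = 8 − 2 = 6 and b = 26 − 12 = 14.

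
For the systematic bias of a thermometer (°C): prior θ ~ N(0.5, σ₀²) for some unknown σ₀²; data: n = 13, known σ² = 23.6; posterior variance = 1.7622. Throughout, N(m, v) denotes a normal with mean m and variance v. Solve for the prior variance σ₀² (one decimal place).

σ₀² = 60.2

Posterior precision equals prior precision plus data precision: 1/σ_n² = 1/σ₀² + n/σ².
So 1/σ₀² = 1/1.7622 − 13/23.6 = 0.567472 − 0.550847 = 0.016625.
Hence σ₀² = 1/0.016625 ≈ 60.2.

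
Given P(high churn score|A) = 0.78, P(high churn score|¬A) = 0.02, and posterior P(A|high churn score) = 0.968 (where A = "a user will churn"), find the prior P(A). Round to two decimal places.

P(A) = 0.44

In odds form, posterior odds = prior odds × likelihood ratio, so prior odds = posterior odds ÷ LR.
Posterior odds = 0.968/(1−0.968) = 30.2500. LR = 0.78/0.02 = 39.0000.
Prior odds = 30.2500/39.0000 = 0.7756, so P(A) = 0.7756/(1+0.7756) ≈ 0.44.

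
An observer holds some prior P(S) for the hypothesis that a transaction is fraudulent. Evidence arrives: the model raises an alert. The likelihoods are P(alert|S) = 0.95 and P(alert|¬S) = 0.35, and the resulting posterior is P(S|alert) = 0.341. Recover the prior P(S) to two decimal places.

Bayes' rule in odds form gives O(S|E) = O(S)·[P(E|S)/P(E|¬S)], hence O(S) = O(S|E)/LR.
Posterior odds = 0.341/(1−0.341) = 0.5175. LR = 0.95/0.35 = 2.7143.
Prior odds = 0.5175/2.7143 = 0.1907, so P(S) = 0.1907/(1+0.1907) ≈ 0.16.

P(S) = 0.16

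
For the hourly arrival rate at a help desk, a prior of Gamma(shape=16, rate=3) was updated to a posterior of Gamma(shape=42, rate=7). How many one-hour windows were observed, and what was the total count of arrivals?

Gamma–Poisson conjugacy: posterior shape = α + Σxᵢ, posterior rate = β + n.
Matching: Σxᵢ = 42 − 16 = 26 and n = 7 − 3 = 4.

n = 4 one-hour windows with total 26 arrivals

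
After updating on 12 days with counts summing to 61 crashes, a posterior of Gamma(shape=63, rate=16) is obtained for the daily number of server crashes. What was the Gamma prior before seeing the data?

Gamma(shape=2, rate=4)

Gamma–Poisson conjugacy: posterior shape = α + Σxᵢ, posterior rate = β + n.
So α = 63 − 61 = 2 and β = 16 − 12 = 4.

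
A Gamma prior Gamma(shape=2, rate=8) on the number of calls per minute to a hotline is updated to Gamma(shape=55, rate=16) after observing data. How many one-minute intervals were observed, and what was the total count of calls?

n = 8 one-minute intervals with total 53 calls

A Gamma(α, β) prior (rate parametrization) on a Poisson rate with n observations summing to S gives posterior Gamma(α+S, β+n).
Matching: Σxᵢ = 55 − 2 = 53 and n = 16 − 8 = 8.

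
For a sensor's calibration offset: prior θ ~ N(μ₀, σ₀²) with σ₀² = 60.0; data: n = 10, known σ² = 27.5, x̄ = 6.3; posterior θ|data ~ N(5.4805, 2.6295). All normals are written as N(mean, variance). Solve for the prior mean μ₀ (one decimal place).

With known observation variance, the Normal–Normal posterior has precision τ_n = τ₀ + n/σ² and mean μ_n = (τ₀μ₀ + (n/σ²)x̄)/τ_n.
Here τ₀ = 1/60.0 = 0.016667 and τ_data = 10/27.5 = 0.363636, so τ_n = 0.380303.
Rearranging for μ₀: μ₀ = (μ_n·τ_n − τ_data·x̄)/τ₀ = (5.4805·0.380303 − 0.363636·6.3) / 0.016667 = -0.206656/0.016667 ≈ -12.4.

μ₀ = -12.4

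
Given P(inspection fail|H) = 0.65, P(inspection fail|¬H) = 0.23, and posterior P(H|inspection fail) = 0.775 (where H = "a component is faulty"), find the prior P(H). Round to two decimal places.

P(H) = 0.55

In odds form, posterior odds = prior odds × likelihood ratio, so prior odds = posterior odds ÷ LR.
Posterior odds = 0.775/(1−0.775) = 3.4444. LR = 0.65/0.23 = 2.8261.
Prior odds = 3.4444/2.8261 = 1.2188, so P(H) = 1.2188/(1+1.2188) ≈ 0.55.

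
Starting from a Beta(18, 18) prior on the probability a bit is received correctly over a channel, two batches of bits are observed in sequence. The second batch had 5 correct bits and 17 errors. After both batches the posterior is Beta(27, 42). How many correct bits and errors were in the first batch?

Because Beta–binomial updating is additive in the counts, the combined data contributed (α_post−α_prior, β_post−β_prior) successes and failures.
Total across both batches: 27−18=9 correct bits, 42−18=24 errors.
Subtract the second batch: 9−5=4 correct bits and 24−17=7 errors.

4 correct bits and 7 errors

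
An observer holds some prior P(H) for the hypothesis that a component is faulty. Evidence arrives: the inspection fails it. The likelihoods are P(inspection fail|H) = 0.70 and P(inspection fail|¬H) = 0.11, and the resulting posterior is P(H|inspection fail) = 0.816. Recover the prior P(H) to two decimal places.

P(H) = 0.41

Bayes' rule in odds form gives O(H|E) = O(H)·[P(E|H)/P(E|¬H)], hence O(H) = O(H|E)/LR.
Posterior odds = 0.816/(1−0.816) = 4.4348. LR = 0.70/0.11 = 6.3636.
Prior odds = 4.4348/6.3636 = 0.6969, so P(H) = 0.6969/(1+0.6969) ≈ 0.41.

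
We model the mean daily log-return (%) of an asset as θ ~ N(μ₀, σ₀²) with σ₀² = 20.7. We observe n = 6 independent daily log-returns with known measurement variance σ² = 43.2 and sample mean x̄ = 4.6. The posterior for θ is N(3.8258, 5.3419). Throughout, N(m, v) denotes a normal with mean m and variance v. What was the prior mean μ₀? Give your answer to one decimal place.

The posterior mean is a precision-weighted average: μ_n = (τ₀μ₀ + τ_data·x̄)/(τ₀+τ_data), with τ₀=1/σ₀² and τ_data=n/σ².
Here τ₀ = 1/20.7 = 0.048309 and τ_data = 6/43.2 = 0.138889, so τ_n = 0.187198.
Rearranging for μ₀: μ₀ = (μ_n·τ_n − τ_data·x̄)/τ₀ = (3.8258·0.187198 − 0.138889·4.6) / 0.048309 = 0.077293/0.048309 ≈ 1.6.

μ₀ = 1.6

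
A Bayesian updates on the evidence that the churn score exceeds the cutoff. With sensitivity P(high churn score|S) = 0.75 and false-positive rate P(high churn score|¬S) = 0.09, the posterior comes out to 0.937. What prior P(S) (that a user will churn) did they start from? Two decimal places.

Bayes' rule in odds form gives O(S|E) = O(S)·[P(E|S)/P(E|¬S)], hence O(S) = O(S|E)/LR.
Posterior odds = 0.937/(1−0.937) = 14.8730. LR = 0.75/0.09 = 8.3333.
Prior odds = 14.8730/8.3333 = 1.7848, so P(S) = 1.7848/(1+1.7848) ≈ 0.64.

P(S) = 0.64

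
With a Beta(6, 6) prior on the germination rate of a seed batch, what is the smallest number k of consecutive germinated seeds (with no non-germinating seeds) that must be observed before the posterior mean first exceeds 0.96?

After k germinated seeds and 0 non-germinating seeds the posterior is Beta(6+k, 6), with mean (6+k)/(6+6+k).
Set (6+k)/(12+k) > 0.96 and solve: k > (0.96·12 − 6)/(1 − 0.96) = 138.000.
The smallest integer exceeding 138.000 is 139, and checking k=139: (145)/(151) = 0.9603 > 0.96.

k = 139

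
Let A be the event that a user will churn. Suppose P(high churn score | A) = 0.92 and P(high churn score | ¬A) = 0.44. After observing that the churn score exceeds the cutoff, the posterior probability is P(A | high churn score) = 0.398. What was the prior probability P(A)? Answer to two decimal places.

In odds form, posterior odds = prior odds × likelihood ratio, so prior odds = posterior odds ÷ LR.
Posterior odds = 0.398/(1−0.398) = 0.6611. LR = 0.92/0.44 = 2.0909.
Prior odds = 0.6611/2.0909 = 0.3162, so P(A) = 0.3162/(1+0.3162) ≈ 0.24.

P(A) = 0.24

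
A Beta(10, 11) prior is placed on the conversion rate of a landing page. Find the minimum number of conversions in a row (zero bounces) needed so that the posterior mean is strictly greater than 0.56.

After k conversions and 0 bounces the posterior is Beta(10+k, 11), with mean (10+k)/(10+11+k).
Set (10+k)/(21+k) > 0.56 and solve: k > (0.56·21 − 10)/(1 − 0.56) = 4.000.
The smallest integer exceeding 4.000 is 5, and checking k=5: (15)/(26) = 0.5769 > 0.56.

k = 5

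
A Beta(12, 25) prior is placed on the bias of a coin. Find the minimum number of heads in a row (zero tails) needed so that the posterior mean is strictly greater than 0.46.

k = 10

After k heads and 0 tails the posterior is Beta(12+k, 25), with mean (12+k)/(12+25+k).
Set (12+k)/(37+k) > 0.46 and solve: k > (0.46·37 − 12)/(1 − 0.46) = 9.296.
The smallest integer exceeding 9.296 is 10, and checking k=10: (22)/(47) = 0.4681 > 0.46.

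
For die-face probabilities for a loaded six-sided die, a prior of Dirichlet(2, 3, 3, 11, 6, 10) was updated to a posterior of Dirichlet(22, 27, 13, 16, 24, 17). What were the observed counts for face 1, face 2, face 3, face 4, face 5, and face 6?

For a Dirichlet(α) prior with multinomial counts c, the posterior is Dirichlet(α + c) componentwise.
Counts are posterior − prior componentwise: 22−2=20, 27−3=24, 13−3=10, 16−11=5, 24−6=18, 17−10=7.

counts (20, 24, 10, 5, 18, 7)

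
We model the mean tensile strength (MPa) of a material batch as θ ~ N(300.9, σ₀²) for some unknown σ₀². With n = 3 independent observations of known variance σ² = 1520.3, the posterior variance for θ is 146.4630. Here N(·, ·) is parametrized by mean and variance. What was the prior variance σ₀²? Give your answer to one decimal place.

σ₀² = 206.0

Posterior precision equals prior precision plus data precision: 1/σ_n² = 1/σ₀² + n/σ².
So 1/σ₀² = 1/146.4630 − 3/1520.3 = 0.006828 − 0.001973 = 0.004855.
Hence σ₀² = 1/0.004855 ≈ 206.0.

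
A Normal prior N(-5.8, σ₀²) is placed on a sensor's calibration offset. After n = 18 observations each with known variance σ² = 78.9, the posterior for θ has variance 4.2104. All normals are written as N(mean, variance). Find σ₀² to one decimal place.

Posterior precision equals prior precision plus data precision: 1/σ_n² = 1/σ₀² + n/σ².
So 1/σ₀² = 1/4.2104 − 18/78.9 = 0.237507 − 0.228137 = 0.009370.
Hence σ₀² = 1/0.009370 ≈ 106.7.

σ₀² = 106.7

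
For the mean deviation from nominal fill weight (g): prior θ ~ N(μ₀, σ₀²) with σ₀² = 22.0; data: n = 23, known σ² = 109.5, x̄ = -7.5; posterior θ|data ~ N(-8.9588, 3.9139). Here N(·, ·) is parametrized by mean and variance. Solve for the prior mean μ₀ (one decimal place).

The posterior mean is a precision-weighted average: μ_n = (τ₀μ₀ + τ_data·x̄)/(τ₀+τ_data), with τ₀=1/σ₀² and τ_data=n/σ².
Here τ₀ = 1/22.0 = 0.045455 and τ_data = 23/109.5 = 0.210046, so τ_n = 0.255501.
Rearranging for μ₀: μ₀ = (μ_n·τ_n − τ_data·x̄)/τ₀ = (-8.9588·0.255501 − 0.210046·-7.5) / 0.045455 = -0.713637/0.045455 ≈ -15.7.

μ₀ = -15.7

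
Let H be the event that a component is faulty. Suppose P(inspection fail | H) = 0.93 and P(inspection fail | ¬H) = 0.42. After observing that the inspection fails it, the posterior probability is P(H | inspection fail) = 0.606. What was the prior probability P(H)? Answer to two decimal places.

P(H) = 0.41

Bayes' rule in odds form gives O(H|E) = O(H)·[P(E|H)/P(E|¬H)], hence O(H) = O(H|E)/LR.
Posterior odds = 0.606/(1−0.606) = 1.5381. LR = 0.93/0.42 = 2.2143.
Prior odds = 1.5381/2.2143 = 0.6946, so P(H) = 0.6946/(1+0.6946) ≈ 0.41.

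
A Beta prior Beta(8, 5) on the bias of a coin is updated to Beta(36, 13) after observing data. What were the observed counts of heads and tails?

Under Beta–binomial conjugacy the posterior parameters are (a+s, b+f).
So s = 36 − 8 = 28 and f = 13 − 5 = 8.

28 heads and 8 tails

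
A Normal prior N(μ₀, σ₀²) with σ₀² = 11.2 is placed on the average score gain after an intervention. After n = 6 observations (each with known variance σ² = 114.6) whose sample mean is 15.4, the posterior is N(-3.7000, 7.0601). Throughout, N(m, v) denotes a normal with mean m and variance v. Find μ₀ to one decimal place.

μ₀ = -14.9

With known observation variance, the Normal–Normal posterior has precision τ_n = τ₀ + n/σ² and mean μ_n = (τ₀μ₀ + (n/σ²)x̄)/τ_n.
Here τ₀ = 1/11.2 = 0.089286 and τ_data = 6/114.6 = 0.052356, so τ_n = 0.141642.
Rearranging for μ₀: μ₀ = (μ_n·τ_n − τ_data·x̄)/τ₀ = (-3.7000·0.141642 − 0.052356·15.4) / 0.089286 = -1.330358/0.089286 ≈ -14.9.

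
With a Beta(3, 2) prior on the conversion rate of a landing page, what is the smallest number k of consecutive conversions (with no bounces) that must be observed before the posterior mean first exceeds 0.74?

k = 3

After k conversions and 0 bounces the posterior is Beta(3+k, 2), with mean (3+k)/(3+2+k).
Set (3+k)/(5+k) > 0.74 and solve: k > (0.74·5 − 3)/(1 − 0.74) = 2.692.
The smallest integer exceeding 2.692 is 3, and checking k=3: (6)/(8) = 0.7500 > 0.74.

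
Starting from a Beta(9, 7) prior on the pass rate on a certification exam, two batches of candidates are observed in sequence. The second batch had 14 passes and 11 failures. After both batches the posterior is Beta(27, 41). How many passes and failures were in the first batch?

4 passes and 23 failures

Sequential conjugate updates are equivalent to a single update on the pooled data, so total successes = posterior α − prior α and total failures = posterior β − prior β.
Total across both batches: 27−9=18 passes, 41−7=34 failures.
Subtract the second batch: 18−14=4 passes and 34−11=23 failures.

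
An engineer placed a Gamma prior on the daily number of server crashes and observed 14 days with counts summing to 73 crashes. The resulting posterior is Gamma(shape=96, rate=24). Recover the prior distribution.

A Gamma(α, β) prior (rate parametrization) on a Poisson rate with n observations summing to S gives posterior Gamma(α+S, β+n).
So α = 96 − 73 = 23 and β = 24 − 14 = 10.

Gamma(shape=23, rate=10)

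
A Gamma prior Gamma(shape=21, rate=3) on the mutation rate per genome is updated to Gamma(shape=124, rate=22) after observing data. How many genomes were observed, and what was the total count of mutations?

Gamma–Poisson conjugacy: posterior shape = α + Σxᵢ, posterior rate = β + n.
Matching: Σxᵢ = 124 − 21 = 103 and n = 22 − 3 = 19.

n = 19 genomes with total 103 mutations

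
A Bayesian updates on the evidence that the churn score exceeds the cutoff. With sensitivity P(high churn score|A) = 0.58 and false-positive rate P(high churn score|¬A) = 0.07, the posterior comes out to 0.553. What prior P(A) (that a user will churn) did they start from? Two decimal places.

Bayes' rule in odds form gives O(A|E) = O(A)·[P(E|A)/P(E|¬A)], hence O(A) = O(A|E)/LR.
Posterior odds = 0.553/(1−0.553) = 1.2371. LR = 0.58/0.07 = 8.2857.
Prior odds = 1.2371/8.2857 = 0.1493, so P(A) = 0.1493/(1+0.1493) ≈ 0.13.

P(A) = 0.13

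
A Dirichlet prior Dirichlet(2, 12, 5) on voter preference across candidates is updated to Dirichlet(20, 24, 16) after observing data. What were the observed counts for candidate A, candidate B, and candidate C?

counts (18, 12, 11)

For a Dirichlet(α) prior with multinomial counts c, the posterior is Dirichlet(α + c) componentwise.
Counts are posterior − prior componentwise: 20−2=18, 24−12=12, 16−5=11.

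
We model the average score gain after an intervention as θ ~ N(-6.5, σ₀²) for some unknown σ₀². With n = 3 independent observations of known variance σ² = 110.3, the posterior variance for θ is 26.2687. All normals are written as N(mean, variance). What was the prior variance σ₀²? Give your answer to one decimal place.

For the Normal–Normal model with known σ², precisions add: τ_n = τ₀ + n/σ².
So 1/σ₀² = 1/26.2687 − 3/110.3 = 0.038068 − 0.027199 = 0.010869.
Hence σ₀² = 1/0.010869 ≈ 92.0.

σ₀² = 92.0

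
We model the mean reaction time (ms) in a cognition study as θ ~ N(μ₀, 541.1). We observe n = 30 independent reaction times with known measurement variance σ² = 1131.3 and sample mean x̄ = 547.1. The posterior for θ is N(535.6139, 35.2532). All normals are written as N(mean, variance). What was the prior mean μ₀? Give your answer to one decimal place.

With known observation variance, the Normal–Normal posterior has precision τ_n = τ₀ + n/σ² and mean μ_n = (τ₀μ₀ + (n/σ²)x̄)/τ_n.
Here τ₀ = 1/541.1 = 0.001848 and τ_data = 30/1131.3 = 0.026518, so τ_n = 0.028366.
Rearranging for μ₀: μ₀ = (μ_n·τ_n − τ_data·x̄)/τ₀ = (535.6139·0.028366 − 0.026518·547.1) / 0.001848 = 0.685226/0.001848 ≈ 370.8.

μ₀ = 370.8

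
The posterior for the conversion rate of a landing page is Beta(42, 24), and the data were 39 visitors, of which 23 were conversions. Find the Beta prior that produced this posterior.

Under Beta–binomial conjugacy the posterior parameters are (a+s, b+f).
Subtract the data counts: 42−23=19, 24−16=8.

Beta(19, 8)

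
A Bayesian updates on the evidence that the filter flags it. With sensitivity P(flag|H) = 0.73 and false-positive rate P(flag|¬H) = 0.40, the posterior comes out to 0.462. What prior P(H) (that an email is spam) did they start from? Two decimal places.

Bayes' rule in odds form gives O(H|E) = O(H)·[P(E|H)/P(E|¬H)], hence O(H) = O(H|E)/LR.
Posterior odds = 0.462/(1−0.462) = 0.8587. LR = 0.73/0.40 = 1.8250.
Prior odds = 0.8587/1.8250 = 0.4705, so P(H) = 0.4705/(1+0.4705) ≈ 0.32.

P(H) = 0.32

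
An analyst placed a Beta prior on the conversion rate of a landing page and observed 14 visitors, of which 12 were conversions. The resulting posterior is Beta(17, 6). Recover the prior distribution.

Beta is conjugate to the binomial likelihood: posterior = Beta(a+s, b+f).
So a = 17 − 12 = 5 and b = 6 − 2 = 4.

Beta(5, 4)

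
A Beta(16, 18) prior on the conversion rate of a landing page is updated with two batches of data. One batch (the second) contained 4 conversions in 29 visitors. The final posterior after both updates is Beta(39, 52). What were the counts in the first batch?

Sequential conjugate updates are equivalent to a single update on the pooled data, so total successes = posterior α − prior α and total failures = posterior β − prior β.
Total across both batches: 39−16=23 conversions, 52−18=34 bounces.
Subtract the second batch: 23−4=19 conversions and 34−25=9 bounces.

19 conversions and 9 bounces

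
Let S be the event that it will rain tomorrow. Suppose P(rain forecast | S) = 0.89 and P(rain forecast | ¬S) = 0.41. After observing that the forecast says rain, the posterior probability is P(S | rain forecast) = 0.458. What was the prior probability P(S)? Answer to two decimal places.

In odds form, posterior odds = prior odds × likelihood ratio, so prior odds = posterior odds ÷ LR.
Posterior odds = 0.458/(1−0.458) = 0.8450. LR = 0.89/0.41 = 2.1707.
Prior odds = 0.8450/2.1707 = 0.3893, so P(S) = 0.3893/(1+0.3893) ≈ 0.28.

P(S) = 0.28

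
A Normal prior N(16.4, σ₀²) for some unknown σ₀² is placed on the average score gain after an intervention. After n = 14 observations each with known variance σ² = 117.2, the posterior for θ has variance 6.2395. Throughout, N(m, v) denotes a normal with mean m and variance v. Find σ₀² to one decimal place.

Posterior precision equals prior precision plus data precision: 1/σ_n² = 1/σ₀² + n/σ².
So 1/σ₀² = 1/6.2395 − 14/117.2 = 0.160269 − 0.119454 = 0.040815.
Hence σ₀² = 1/0.040815 ≈ 24.5.

σ₀² = 24.5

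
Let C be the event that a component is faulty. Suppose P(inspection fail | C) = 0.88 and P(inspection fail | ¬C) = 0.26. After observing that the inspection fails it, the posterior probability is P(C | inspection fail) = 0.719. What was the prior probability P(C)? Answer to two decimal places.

P(C) = 0.43

In odds form, posterior odds = prior odds × likelihood ratio, so prior odds = posterior odds ÷ LR.
Posterior odds = 0.719/(1−0.719) = 2.5587. LR = 0.88/0.26 = 3.3846.
Prior odds = 2.5587/3.3846 = 0.7560, so P(C) = 0.7560/(1+0.7560) ≈ 0.43.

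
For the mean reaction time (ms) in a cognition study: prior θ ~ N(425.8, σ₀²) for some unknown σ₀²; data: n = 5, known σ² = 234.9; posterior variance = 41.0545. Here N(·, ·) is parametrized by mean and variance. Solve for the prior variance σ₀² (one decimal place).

For the Normal–Normal model with known σ², precisions add: τ_n = τ₀ + n/σ².
So 1/σ₀² = 1/41.0545 − 5/234.9 = 0.024358 − 0.021286 = 0.003072.
Hence σ₀² = 1/0.003072 ≈ 325.5.

σ₀² = 325.5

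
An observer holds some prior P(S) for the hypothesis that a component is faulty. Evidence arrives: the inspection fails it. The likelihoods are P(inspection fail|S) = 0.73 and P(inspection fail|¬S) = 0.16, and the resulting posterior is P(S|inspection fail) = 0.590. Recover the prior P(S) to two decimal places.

In odds form, posterior odds = prior odds × likelihood ratio, so prior odds = posterior odds ÷ LR.
Posterior odds = 0.590/(1−0.590) = 1.4390. LR = 0.73/0.16 = 4.5625.
Prior odds = 1.4390/4.5625 = 0.3154, so P(S) = 0.3154/(1+0.3154) ≈ 0.24.

P(S) = 0.24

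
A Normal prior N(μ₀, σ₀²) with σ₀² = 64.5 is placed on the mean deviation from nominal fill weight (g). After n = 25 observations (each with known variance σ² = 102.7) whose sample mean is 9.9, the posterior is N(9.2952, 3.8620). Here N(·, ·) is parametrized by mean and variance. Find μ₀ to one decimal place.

μ₀ = -0.2

With known observation variance, the Normal–Normal posterior has precision τ_n = τ₀ + n/σ² and mean μ_n = (τ₀μ₀ + (n/σ²)x̄)/τ_n.
Here τ₀ = 1/64.5 = 0.015504 and τ_data = 25/102.7 = 0.243427, so τ_n = 0.258931.
Rearranging for μ₀: μ₀ = (μ_n·τ_n − τ_data·x̄)/τ₀ = (9.2952·0.258931 − 0.243427·9.9) / 0.015504 = -0.003112/0.015504 ≈ -0.2.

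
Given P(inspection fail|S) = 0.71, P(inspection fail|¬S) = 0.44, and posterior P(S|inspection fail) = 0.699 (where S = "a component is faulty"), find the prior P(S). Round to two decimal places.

P(S) = 0.59

Bayes' rule in odds form gives O(S|E) = O(S)·[P(E|S)/P(E|¬S)], hence O(S) = O(S|E)/LR.
Posterior odds = 0.699/(1−0.699) = 2.3223. LR = 0.71/0.44 = 1.6136.
Prior odds = 2.3223/1.6136 = 1.4392, so P(S) = 1.4392/(1+1.4392) ≈ 0.59.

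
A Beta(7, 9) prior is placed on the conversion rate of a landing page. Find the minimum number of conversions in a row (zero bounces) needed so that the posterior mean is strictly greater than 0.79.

k = 27

After k conversions and 0 bounces the posterior is Beta(7+k, 9), with mean (7+k)/(7+9+k).
Set (7+k)/(16+k) > 0.79 and solve: k > (0.79·16 − 7)/(1 − 0.79) = 26.857.
The smallest integer exceeding 26.857 is 27, and checking k=27: (34)/(43) = 0.7907 > 0.79.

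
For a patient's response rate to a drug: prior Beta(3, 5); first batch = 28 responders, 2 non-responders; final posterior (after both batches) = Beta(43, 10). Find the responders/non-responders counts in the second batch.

Because Beta–binomial updating is additive in the counts, the combined data contributed (α_post−α_prior, β_post−β_prior) successes and failures.
Total across both batches: 43−3=40 responders, 10−5=5 non-responders.
Subtract the first batch: 40−28=12 responders and 5−2=3 non-responders.

12 responders and 3 non-responders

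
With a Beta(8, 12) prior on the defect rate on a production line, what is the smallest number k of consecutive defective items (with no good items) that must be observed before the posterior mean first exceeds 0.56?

k = 8

After k defective items and 0 good items the posterior is Beta(8+k, 12), with mean (8+k)/(8+12+k).
Set (8+k)/(20+k) > 0.56 and solve: k > (0.56·20 − 8)/(1 − 0.56) = 7.273.
The smallest integer exceeding 7.273 is 8.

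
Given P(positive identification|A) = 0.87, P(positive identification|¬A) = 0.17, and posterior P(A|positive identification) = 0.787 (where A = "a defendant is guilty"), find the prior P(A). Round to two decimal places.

P(A) = 0.42

In odds form, posterior odds = prior odds × likelihood ratio, so prior odds = posterior odds ÷ LR.
Posterior odds = 0.787/(1−0.787) = 3.6948. LR = 0.87/0.17 = 5.1176.
Prior odds = 3.6948/5.1176 = 0.7220, so P(A) = 0.7220/(1+0.7220) ≈ 0.42.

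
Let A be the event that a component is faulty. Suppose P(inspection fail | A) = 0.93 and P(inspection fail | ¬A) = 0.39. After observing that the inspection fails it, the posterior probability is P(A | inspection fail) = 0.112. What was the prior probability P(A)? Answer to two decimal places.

P(A) = 0.05

In odds form, posterior odds = prior odds × likelihood ratio, so prior odds = posterior odds ÷ LR.
Posterior odds = 0.112/(1−0.112) = 0.1261. LR = 0.93/0.39 = 2.3846.
Prior odds = 0.1261/2.3846 = 0.0529, so P(A) = 0.0529/(1+0.0529) ≈ 0.05.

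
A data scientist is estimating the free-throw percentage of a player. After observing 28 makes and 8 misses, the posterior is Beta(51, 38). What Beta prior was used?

Under Beta–binomial conjugacy the posterior parameters are (α+s, β+f).
So α = 51 − 28 = 23 and β = 38 − 8 = 30.

Beta(23, 30)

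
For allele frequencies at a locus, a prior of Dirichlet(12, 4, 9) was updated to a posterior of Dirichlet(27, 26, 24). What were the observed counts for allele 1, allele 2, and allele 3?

counts (15, 22, 15)

For a Dirichlet(α) prior with multinomial counts c, the posterior is Dirichlet(α + c) componentwise.
Counts are posterior − prior componentwise: 27−12=15, 26−4=22, 24−9=15.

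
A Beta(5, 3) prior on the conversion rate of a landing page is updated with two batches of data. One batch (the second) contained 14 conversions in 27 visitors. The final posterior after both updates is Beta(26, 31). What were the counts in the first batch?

7 conversions and 15 bounces

Because Beta–binomial updating is additive in the counts, the combined data contributed (α_post−α_prior, β_post−β_prior) successes and failures.
Total across both batches: 26−5=21 conversions, 31−3=28 bounces.
Subtract the second batch: 21−14=7 conversions and 28−13=15 bounces.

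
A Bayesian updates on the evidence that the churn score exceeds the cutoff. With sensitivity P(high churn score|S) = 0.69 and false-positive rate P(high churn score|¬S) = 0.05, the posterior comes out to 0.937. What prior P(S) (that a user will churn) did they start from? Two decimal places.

P(S) = 0.52

In odds form, posterior odds = prior odds × likelihood ratio, so prior odds = posterior odds ÷ LR.
Posterior odds = 0.937/(1−0.937) = 14.8730. LR = 0.69/0.05 = 13.8000.
Prior odds = 14.8730/13.8000 = 1.0778, so P(S) = 1.0778/(1+1.0778) ≈ 0.52.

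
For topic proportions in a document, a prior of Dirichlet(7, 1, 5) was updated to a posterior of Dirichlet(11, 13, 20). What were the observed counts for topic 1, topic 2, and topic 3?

counts (4, 12, 15)

For a Dirichlet(α) prior with multinomial counts c, the posterior is Dirichlet(α + c) componentwise.
Counts are posterior − prior componentwise: 11−7=4, 13−1=12, 20−5=15.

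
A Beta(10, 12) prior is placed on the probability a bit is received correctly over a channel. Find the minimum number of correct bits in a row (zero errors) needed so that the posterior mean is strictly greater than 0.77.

After k correct bits and 0 errors the posterior is Beta(10+k, 12), with mean (10+k)/(10+12+k).
Set (10+k)/(22+k) > 0.77 and solve: k > (0.77·22 − 10)/(1 − 0.77) = 30.174.
The smallest integer exceeding 30.174 is 31.

k = 31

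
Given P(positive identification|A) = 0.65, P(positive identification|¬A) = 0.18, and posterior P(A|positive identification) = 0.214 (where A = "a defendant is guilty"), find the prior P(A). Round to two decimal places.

P(A) = 0.07

In odds form, posterior odds = prior odds × likelihood ratio, so prior odds = posterior odds ÷ LR.
Posterior odds = 0.214/(1−0.214) = 0.2723. LR = 0.65/0.18 = 3.6111.
Prior odds = 0.2723/3.6111 = 0.0754, so P(A) = 0.0754/(1+0.0754) ≈ 0.07.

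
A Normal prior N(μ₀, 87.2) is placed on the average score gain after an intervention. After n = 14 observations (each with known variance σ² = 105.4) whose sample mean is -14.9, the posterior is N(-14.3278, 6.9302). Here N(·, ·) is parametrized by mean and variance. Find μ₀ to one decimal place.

μ₀ = -7.7

With known observation variance, the Normal–Normal posterior has precision τ_n = τ₀ + n/σ² and mean μ_n = (τ₀μ₀ + (n/σ²)x̄)/τ_n.
Here τ₀ = 1/87.2 = 0.011468 and τ_data = 14/105.4 = 0.132827, so τ_n = 0.144295.
Rearranging for μ₀: μ₀ = (μ_n·τ_n − τ_data·x̄)/τ₀ = (-14.3278·0.144295 − 0.132827·-14.9) / 0.011468 = -0.088308/0.011468 ≈ -7.7.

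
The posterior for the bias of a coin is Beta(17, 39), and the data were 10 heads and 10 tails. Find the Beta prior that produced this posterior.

Beta(7, 29)

A Beta(α, β) prior with s successes and f failures in binomial data gives a Beta(α+s, β+f) posterior.
Subtract the data counts: 17−10=7, 39−10=29.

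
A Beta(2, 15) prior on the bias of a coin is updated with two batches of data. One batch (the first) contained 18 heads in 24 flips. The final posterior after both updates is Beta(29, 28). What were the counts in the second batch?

9 heads and 7 tails

Sequential conjugate updates are equivalent to a single update on the pooled data, so total successes = posterior α − prior α and total failures = posterior β − prior β.
Total across both batches: 29−2=27 heads, 28−15=13 tails.
Subtract the first batch: 27−18=9 heads and 13−6=7 tails.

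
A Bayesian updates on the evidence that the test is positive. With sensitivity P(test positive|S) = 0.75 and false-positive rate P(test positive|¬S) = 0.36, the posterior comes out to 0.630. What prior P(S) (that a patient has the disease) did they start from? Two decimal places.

In odds form, posterior odds = prior odds × likelihood ratio, so prior odds = posterior odds ÷ LR.
Posterior odds = 0.630/(1−0.630) = 1.7027. LR = 0.75/0.36 = 2.0833.
Prior odds = 1.7027/2.0833 = 0.8173, so P(S) = 0.8173/(1+0.8173) ≈ 0.45.

P(S) = 0.45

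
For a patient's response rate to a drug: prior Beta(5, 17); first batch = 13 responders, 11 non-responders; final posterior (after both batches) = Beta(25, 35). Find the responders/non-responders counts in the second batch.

Sequential conjugate updates are equivalent to a single update on the pooled data, so total successes = posterior α − prior α and total failures = posterior β − prior β.
Total across both batches: 25−5=20 responders, 35−17=18 non-responders.
Subtract the first batch: 20−13=7 responders and 18−11=7 non-responders.

7 responders and 7 non-responders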